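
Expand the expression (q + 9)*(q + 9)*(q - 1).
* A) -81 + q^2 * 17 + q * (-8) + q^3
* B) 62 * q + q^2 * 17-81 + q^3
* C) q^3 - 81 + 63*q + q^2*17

Expanding (q + 9)*(q + 9)*(q - 1):
= q^3 - 81 + 63*q + q^2*17
C) q^3 - 81 + 63*q + q^2*17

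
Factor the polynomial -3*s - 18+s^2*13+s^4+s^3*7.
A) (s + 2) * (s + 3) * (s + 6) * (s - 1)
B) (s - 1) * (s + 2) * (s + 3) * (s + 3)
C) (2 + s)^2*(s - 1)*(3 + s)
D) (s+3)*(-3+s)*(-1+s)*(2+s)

We need to factor -3*s - 18+s^2*13+s^4+s^3*7.
The factored form is (s - 1) * (s + 2) * (s + 3) * (s + 3).
B) (s - 1) * (s + 2) * (s + 3) * (s + 3)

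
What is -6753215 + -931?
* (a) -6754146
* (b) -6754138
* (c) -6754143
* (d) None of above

-6753215 + -931 = -6754146
a) -6754146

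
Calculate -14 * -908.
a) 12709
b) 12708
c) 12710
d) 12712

-14 * -908 = 12712
d) 12712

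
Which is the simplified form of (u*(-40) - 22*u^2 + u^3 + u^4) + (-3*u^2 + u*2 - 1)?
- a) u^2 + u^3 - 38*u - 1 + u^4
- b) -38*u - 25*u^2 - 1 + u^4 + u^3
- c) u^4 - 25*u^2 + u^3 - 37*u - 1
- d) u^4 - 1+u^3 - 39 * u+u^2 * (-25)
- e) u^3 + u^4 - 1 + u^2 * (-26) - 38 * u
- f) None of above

Adding the polynomials and combining like terms:
(u*(-40) - 22*u^2 + u^3 + u^4) + (-3*u^2 + u*2 - 1)
= -38*u - 25*u^2 - 1 + u^4 + u^3
b) -38*u - 25*u^2 - 1 + u^4 + u^3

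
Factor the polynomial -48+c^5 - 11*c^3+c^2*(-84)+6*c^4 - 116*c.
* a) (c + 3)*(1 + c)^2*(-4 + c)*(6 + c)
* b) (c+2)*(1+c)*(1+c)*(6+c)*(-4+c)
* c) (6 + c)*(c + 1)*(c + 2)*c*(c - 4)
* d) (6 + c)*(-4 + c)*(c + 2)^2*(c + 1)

We need to factor -48+c^5 - 11*c^3+c^2*(-84)+6*c^4 - 116*c.
The factored form is (c+2)*(1+c)*(1+c)*(6+c)*(-4+c).
b) (c+2)*(1+c)*(1+c)*(6+c)*(-4+c)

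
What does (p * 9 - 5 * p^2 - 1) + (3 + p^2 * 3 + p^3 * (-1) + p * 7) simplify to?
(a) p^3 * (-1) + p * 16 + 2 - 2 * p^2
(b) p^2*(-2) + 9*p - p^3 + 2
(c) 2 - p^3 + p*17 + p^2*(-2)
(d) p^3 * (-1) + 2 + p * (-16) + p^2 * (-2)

Adding the polynomials and combining like terms:
(p*9 - 5*p^2 - 1) + (3 + p^2*3 + p^3*(-1) + p*7)
= p^3 * (-1) + p * 16 + 2 - 2 * p^2
a) p^3 * (-1) + p * 16 + 2 - 2 * p^2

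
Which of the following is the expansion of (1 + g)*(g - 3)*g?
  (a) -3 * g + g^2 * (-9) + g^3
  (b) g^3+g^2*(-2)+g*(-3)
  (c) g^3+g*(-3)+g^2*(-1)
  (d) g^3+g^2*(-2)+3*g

Expanding (1 + g)*(g - 3)*g:
= g^3+g^2*(-2)+g*(-3)
b) g^3+g^2*(-2)+g*(-3)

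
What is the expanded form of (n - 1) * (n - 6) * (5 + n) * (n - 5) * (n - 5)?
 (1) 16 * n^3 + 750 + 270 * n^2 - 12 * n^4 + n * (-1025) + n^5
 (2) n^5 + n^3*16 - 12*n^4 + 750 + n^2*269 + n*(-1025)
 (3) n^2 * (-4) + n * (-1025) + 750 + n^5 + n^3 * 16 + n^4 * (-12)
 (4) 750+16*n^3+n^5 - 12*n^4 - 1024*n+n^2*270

Expanding (n - 1) * (n - 6) * (5 + n) * (n - 5) * (n - 5):
= 16 * n^3 + 750 + 270 * n^2 - 12 * n^4 + n * (-1025) + n^5
1) 16 * n^3 + 750 + 270 * n^2 - 12 * n^4 + n * (-1025) + n^5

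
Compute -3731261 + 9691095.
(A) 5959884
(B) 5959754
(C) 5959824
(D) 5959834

-3731261 + 9691095 = 5959834
D) 5959834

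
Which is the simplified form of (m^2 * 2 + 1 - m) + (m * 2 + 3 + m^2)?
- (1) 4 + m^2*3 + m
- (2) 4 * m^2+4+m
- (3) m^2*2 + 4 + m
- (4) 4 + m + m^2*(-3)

Adding the polynomials and combining like terms:
(m^2*2 + 1 - m) + (m*2 + 3 + m^2)
= 4 + m^2*3 + m
1) 4 + m^2*3 + m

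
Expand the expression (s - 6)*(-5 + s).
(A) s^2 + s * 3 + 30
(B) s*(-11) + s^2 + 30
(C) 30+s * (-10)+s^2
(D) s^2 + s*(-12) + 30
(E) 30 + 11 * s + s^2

Expanding (s - 6)*(-5 + s):
= s*(-11) + s^2 + 30
B) s*(-11) + s^2 + 30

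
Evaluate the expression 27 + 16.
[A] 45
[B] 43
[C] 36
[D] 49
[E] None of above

27 + 16 = 43
B) 43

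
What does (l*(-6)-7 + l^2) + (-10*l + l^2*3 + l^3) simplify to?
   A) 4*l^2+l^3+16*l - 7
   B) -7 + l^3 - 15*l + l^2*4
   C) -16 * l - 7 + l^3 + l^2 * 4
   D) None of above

Adding the polynomials and combining like terms:
(l*(-6) - 7 + l^2) + (-10*l + l^2*3 + l^3)
= -16 * l - 7 + l^3 + l^2 * 4
C) -16 * l - 7 + l^3 + l^2 * 4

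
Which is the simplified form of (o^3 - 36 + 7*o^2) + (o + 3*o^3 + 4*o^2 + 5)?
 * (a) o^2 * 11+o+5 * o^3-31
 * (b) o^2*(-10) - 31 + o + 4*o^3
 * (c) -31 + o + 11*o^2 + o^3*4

Adding the polynomials and combining like terms:
(o^3 - 36 + 7*o^2) + (o + 3*o^3 + 4*o^2 + 5)
= -31 + o + 11*o^2 + o^3*4
c) -31 + o + 11*o^2 + o^3*4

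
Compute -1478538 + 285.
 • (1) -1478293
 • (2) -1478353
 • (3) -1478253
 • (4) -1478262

-1478538 + 285 = -1478253
3) -1478253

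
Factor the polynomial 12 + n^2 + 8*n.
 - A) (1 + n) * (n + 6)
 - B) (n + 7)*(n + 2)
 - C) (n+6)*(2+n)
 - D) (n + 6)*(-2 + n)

We need to factor 12 + n^2 + 8*n.
The factored form is (n+6)*(2+n).
C) (n+6)*(2+n)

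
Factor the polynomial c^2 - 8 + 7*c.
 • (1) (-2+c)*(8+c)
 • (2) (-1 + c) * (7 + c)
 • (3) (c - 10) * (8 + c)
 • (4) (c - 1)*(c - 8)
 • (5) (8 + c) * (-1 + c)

We need to factor c^2 - 8 + 7*c.
The factored form is (8 + c) * (-1 + c).
5) (8 + c) * (-1 + c)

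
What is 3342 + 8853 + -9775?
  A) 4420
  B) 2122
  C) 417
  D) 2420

First: 3342 + 8853 = 12195
Then: 12195 + -9775 = 2420
D) 2420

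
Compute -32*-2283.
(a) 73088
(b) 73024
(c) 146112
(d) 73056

-32 * -2283 = 73056
d) 73056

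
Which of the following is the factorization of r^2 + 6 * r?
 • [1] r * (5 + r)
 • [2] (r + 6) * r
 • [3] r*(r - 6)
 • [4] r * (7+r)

We need to factor r^2 + 6 * r.
The factored form is (r + 6) * r.
2) (r + 6) * r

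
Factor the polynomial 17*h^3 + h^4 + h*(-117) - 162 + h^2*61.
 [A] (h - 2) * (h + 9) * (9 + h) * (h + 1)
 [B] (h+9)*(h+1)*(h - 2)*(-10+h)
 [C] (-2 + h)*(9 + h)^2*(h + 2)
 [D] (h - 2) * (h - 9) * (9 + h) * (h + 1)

We need to factor 17*h^3 + h^4 + h*(-117) - 162 + h^2*61.
The factored form is (h - 2) * (h + 9) * (9 + h) * (h + 1).
A) (h - 2) * (h + 9) * (9 + h) * (h + 1)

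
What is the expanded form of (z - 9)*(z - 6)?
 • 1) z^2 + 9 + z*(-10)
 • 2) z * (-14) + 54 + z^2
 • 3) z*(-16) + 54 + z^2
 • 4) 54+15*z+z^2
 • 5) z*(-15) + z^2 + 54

Expanding (z - 9)*(z - 6):
= z*(-15) + z^2 + 54
5) z*(-15) + z^2 + 54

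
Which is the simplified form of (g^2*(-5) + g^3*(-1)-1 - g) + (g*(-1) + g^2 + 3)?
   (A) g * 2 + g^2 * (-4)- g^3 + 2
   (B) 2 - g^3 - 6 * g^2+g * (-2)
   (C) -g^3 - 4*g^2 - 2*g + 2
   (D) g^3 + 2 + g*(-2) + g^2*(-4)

Adding the polynomials and combining like terms:
(g^2*(-5) + g^3*(-1) - 1 - g) + (g*(-1) + g^2 + 3)
= -g^3 - 4*g^2 - 2*g + 2
C) -g^3 - 4*g^2 - 2*g + 2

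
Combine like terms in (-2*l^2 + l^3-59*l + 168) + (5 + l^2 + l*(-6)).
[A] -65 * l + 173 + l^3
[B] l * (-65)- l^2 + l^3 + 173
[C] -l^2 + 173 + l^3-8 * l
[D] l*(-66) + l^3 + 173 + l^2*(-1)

Adding the polynomials and combining like terms:
(-2*l^2 + l^3 - 59*l + 168) + (5 + l^2 + l*(-6))
= l * (-65)- l^2 + l^3 + 173
B) l * (-65)- l^2 + l^3 + 173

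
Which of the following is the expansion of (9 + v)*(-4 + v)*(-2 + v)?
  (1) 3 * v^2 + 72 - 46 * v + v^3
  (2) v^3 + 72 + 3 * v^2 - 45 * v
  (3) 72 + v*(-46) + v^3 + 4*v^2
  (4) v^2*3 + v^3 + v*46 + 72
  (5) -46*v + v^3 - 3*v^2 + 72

Expanding (9 + v)*(-4 + v)*(-2 + v):
= 3 * v^2 + 72 - 46 * v + v^3
1) 3 * v^2 + 72 - 46 * v + v^3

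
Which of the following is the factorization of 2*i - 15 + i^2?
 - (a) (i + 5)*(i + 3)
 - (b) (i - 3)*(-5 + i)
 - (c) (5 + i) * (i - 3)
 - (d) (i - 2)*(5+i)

We need to factor 2*i - 15 + i^2.
The factored form is (5 + i) * (i - 3).
c) (5 + i) * (i - 3)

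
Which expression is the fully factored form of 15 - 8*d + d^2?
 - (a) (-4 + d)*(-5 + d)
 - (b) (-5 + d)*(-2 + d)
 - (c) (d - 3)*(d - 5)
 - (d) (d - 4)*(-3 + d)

We need to factor 15 - 8*d + d^2.
The factored form is (d - 3)*(d - 5).
c) (d - 3)*(d - 5)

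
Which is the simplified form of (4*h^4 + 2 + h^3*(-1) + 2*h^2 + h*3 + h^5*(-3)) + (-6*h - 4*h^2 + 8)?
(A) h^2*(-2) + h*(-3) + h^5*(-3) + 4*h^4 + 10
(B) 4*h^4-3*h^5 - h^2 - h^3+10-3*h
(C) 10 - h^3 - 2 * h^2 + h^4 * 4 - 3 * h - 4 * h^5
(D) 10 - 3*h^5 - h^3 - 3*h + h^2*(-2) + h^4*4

Adding the polynomials and combining like terms:
(4*h^4 + 2 + h^3*(-1) + 2*h^2 + h*3 + h^5*(-3)) + (-6*h - 4*h^2 + 8)
= 10 - 3*h^5 - h^3 - 3*h + h^2*(-2) + h^4*4
D) 10 - 3*h^5 - h^3 - 3*h + h^2*(-2) + h^4*4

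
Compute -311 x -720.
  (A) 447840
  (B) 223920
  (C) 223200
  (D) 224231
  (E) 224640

-311 * -720 = 223920
B) 223920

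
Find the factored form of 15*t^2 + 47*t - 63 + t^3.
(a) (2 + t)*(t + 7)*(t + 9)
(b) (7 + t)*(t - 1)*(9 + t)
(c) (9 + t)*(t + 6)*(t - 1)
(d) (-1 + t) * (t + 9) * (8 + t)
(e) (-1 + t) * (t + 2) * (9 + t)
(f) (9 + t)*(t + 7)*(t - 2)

We need to factor 15*t^2 + 47*t - 63 + t^3.
The factored form is (7 + t)*(t - 1)*(9 + t).
b) (7 + t)*(t - 1)*(9 + t)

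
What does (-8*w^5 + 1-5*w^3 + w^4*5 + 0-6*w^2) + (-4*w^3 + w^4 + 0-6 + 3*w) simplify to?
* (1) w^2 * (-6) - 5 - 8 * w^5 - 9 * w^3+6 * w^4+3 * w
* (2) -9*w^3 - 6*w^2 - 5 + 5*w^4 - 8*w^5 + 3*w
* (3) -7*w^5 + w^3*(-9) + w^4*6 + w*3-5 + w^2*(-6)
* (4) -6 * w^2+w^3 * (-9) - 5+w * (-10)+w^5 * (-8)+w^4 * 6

Adding the polynomials and combining like terms:
(-8*w^5 + 1 - 5*w^3 + w^4*5 + 0 - 6*w^2) + (-4*w^3 + w^4 + 0 - 6 + 3*w)
= w^2 * (-6) - 5 - 8 * w^5 - 9 * w^3+6 * w^4+3 * w
1) w^2 * (-6) - 5 - 8 * w^5 - 9 * w^3+6 * w^4+3 * w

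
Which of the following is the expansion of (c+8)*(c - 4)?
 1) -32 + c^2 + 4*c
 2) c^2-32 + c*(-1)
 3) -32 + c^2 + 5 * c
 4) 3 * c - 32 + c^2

Expanding (c+8)*(c - 4):
= -32 + c^2 + 4*c
1) -32 + c^2 + 4*c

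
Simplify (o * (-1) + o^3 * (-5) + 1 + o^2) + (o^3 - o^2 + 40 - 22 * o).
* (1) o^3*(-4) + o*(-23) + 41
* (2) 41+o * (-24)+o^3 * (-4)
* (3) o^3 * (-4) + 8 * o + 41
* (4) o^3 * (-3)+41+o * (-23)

Adding the polynomials and combining like terms:
(o*(-1) + o^3*(-5) + 1 + o^2) + (o^3 - o^2 + 40 - 22*o)
= o^3*(-4) + o*(-23) + 41
1) o^3*(-4) + o*(-23) + 41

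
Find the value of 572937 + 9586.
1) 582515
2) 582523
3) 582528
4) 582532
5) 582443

572937 + 9586 = 582523
2) 582523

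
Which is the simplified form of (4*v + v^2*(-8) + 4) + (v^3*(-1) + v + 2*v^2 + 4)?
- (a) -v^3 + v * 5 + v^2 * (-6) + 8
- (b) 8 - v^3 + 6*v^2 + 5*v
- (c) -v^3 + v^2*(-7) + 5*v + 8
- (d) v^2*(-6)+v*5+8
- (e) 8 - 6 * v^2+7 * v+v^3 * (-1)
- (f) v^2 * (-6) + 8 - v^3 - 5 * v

Adding the polynomials and combining like terms:
(4*v + v^2*(-8) + 4) + (v^3*(-1) + v + 2*v^2 + 4)
= -v^3 + v * 5 + v^2 * (-6) + 8
a) -v^3 + v * 5 + v^2 * (-6) + 8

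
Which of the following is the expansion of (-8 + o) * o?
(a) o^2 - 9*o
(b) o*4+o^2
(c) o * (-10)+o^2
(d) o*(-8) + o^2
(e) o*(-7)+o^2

Expanding (-8 + o) * o:
= o*(-8) + o^2
d) o*(-8) + o^2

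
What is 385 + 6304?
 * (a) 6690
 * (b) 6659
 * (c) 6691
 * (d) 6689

385 + 6304 = 6689
d) 6689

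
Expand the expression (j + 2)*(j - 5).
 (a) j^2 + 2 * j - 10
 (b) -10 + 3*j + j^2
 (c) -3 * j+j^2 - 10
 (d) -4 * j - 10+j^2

Expanding (j + 2)*(j - 5):
= -3 * j+j^2 - 10
c) -3 * j+j^2 - 10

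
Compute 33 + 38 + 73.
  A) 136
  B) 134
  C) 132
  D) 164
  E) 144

First: 33 + 38 = 71
Then: 71 + 73 = 144
E) 144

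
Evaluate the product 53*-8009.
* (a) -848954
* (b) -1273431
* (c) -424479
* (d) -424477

53 * -8009 = -424477
d) -424477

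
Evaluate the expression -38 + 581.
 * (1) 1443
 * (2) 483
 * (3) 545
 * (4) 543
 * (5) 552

-38 + 581 = 543
4) 543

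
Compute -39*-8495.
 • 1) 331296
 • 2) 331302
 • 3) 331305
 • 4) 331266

-39 * -8495 = 331305
3) 331305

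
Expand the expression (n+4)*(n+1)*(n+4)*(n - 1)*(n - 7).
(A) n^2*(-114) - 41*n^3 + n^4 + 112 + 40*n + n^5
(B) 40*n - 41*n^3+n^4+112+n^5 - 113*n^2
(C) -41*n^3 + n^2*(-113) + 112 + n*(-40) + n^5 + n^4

Expanding (n+4)*(n+1)*(n+4)*(n - 1)*(n - 7):
= 40*n - 41*n^3+n^4+112+n^5 - 113*n^2
B) 40*n - 41*n^3+n^4+112+n^5 - 113*n^2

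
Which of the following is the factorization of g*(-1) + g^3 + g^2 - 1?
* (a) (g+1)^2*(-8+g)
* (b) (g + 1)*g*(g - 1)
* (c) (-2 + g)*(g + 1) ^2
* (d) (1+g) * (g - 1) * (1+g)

We need to factor g*(-1) + g^3 + g^2 - 1.
The factored form is (1+g) * (g - 1) * (1+g).
d) (1+g) * (g - 1) * (1+g)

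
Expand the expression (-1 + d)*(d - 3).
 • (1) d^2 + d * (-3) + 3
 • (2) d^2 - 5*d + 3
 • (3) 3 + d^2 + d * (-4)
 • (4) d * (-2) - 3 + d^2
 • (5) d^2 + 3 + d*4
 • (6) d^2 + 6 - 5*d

Expanding (-1 + d)*(d - 3):
= 3 + d^2 + d * (-4)
3) 3 + d^2 + d * (-4)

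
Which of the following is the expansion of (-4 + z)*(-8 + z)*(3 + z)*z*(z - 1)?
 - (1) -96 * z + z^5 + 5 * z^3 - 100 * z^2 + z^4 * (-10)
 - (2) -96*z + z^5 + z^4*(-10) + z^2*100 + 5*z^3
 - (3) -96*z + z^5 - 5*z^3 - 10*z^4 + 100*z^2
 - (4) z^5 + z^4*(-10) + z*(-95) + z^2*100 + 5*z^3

Expanding (-4 + z)*(-8 + z)*(3 + z)*z*(z - 1):
= -96*z + z^5 + z^4*(-10) + z^2*100 + 5*z^3
2) -96*z + z^5 + z^4*(-10) + z^2*100 + 5*z^3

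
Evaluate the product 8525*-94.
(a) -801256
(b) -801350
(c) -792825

8525 * -94 = -801350
b) -801350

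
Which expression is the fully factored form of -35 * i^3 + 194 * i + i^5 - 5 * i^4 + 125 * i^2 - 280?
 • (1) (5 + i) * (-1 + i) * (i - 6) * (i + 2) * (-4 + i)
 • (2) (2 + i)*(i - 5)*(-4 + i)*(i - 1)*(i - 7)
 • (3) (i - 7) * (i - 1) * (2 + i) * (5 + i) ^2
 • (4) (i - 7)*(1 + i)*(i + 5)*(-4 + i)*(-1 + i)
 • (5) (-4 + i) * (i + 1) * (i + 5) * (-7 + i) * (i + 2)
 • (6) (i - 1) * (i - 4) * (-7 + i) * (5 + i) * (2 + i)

We need to factor -35 * i^3 + 194 * i + i^5 - 5 * i^4 + 125 * i^2 - 280.
The factored form is (i - 1) * (i - 4) * (-7 + i) * (5 + i) * (2 + i).
6) (i - 1) * (i - 4) * (-7 + i) * (5 + i) * (2 + i)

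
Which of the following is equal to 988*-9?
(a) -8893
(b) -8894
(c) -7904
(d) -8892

988 * -9 = -8892
d) -8892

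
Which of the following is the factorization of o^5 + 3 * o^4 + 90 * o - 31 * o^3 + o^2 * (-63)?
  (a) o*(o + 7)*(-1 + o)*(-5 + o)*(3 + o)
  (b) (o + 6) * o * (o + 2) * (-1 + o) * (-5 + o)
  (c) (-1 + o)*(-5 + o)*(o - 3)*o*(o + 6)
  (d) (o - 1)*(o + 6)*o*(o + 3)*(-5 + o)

We need to factor o^5 + 3 * o^4 + 90 * o - 31 * o^3 + o^2 * (-63).
The factored form is (o - 1)*(o + 6)*o*(o + 3)*(-5 + o).
d) (o - 1)*(o + 6)*o*(o + 3)*(-5 + o)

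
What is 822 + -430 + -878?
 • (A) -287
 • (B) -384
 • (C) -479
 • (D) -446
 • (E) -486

First: 822 + -430 = 392
Then: 392 + -878 = -486
E) -486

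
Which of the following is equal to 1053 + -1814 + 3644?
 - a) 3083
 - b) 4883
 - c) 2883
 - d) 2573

First: 1053 + -1814 = -761
Then: -761 + 3644 = 2883
c) 2883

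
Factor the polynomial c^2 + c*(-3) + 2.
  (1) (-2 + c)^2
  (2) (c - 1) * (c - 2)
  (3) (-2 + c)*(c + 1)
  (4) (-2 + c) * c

We need to factor c^2 + c*(-3) + 2.
The factored form is (c - 1) * (c - 2).
2) (c - 1) * (c - 2)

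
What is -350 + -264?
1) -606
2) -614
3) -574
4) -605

-350 + -264 = -614
2) -614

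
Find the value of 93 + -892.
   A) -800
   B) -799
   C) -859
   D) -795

93 + -892 = -799
B) -799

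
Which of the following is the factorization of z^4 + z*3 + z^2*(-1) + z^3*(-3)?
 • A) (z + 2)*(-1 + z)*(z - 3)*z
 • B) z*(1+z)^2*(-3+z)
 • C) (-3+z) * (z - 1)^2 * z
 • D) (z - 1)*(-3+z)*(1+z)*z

We need to factor z^4 + z*3 + z^2*(-1) + z^3*(-3).
The factored form is (z - 1)*(-3+z)*(1+z)*z.
D) (z - 1)*(-3+z)*(1+z)*z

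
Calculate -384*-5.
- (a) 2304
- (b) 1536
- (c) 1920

-384 * -5 = 1920
c) 1920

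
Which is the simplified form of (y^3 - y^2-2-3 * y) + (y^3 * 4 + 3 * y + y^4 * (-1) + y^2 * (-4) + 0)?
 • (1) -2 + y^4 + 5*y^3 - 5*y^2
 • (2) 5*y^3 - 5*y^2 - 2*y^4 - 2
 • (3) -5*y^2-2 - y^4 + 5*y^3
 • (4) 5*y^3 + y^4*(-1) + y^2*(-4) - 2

Adding the polynomials and combining like terms:
(y^3 - y^2 - 2 - 3*y) + (y^3*4 + 3*y + y^4*(-1) + y^2*(-4) + 0)
= -5*y^2-2 - y^4 + 5*y^3
3) -5*y^2-2 - y^4 + 5*y^3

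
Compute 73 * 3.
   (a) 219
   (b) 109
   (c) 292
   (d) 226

73 * 3 = 219
a) 219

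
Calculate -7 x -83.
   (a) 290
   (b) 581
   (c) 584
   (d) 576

-7 * -83 = 581
b) 581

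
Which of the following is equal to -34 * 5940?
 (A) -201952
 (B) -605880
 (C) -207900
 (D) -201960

-34 * 5940 = -201960
D) -201960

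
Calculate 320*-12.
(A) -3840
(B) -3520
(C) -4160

320 * -12 = -3840
A) -3840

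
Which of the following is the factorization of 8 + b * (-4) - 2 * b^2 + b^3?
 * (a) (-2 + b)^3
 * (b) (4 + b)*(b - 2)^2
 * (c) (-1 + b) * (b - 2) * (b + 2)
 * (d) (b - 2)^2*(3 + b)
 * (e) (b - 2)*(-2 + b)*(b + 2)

We need to factor 8 + b * (-4) - 2 * b^2 + b^3.
The factored form is (b - 2)*(-2 + b)*(b + 2).
e) (b - 2)*(-2 + b)*(b + 2)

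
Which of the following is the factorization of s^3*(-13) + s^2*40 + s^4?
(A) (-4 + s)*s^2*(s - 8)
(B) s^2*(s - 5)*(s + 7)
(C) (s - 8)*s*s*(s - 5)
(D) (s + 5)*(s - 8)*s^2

We need to factor s^3*(-13) + s^2*40 + s^4.
The factored form is (s - 8)*s*s*(s - 5).
C) (s - 8)*s*s*(s - 5)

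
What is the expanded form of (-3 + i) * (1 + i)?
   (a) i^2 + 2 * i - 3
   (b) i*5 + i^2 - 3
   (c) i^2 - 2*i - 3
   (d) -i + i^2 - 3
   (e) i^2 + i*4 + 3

Expanding (-3 + i) * (1 + i):
= i^2 - 2*i - 3
c) i^2 - 2*i - 3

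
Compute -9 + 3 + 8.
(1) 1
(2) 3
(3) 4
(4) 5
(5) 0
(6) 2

First: -9 + 3 = -6
Then: -6 + 8 = 2
6) 2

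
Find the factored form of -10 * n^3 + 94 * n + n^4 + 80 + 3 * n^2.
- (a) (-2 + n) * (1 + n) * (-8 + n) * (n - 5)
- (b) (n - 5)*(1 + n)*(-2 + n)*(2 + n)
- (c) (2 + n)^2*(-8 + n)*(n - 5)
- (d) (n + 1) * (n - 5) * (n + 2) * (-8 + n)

We need to factor -10 * n^3 + 94 * n + n^4 + 80 + 3 * n^2.
The factored form is (n + 1) * (n - 5) * (n + 2) * (-8 + n).
d) (n + 1) * (n - 5) * (n + 2) * (-8 + n)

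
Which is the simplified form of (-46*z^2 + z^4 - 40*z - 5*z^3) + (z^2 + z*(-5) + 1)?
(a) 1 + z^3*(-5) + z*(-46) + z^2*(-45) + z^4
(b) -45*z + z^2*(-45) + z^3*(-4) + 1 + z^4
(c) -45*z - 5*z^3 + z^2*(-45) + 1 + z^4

Adding the polynomials and combining like terms:
(-46*z^2 + z^4 - 40*z - 5*z^3) + (z^2 + z*(-5) + 1)
= -45*z - 5*z^3 + z^2*(-45) + 1 + z^4
c) -45*z - 5*z^3 + z^2*(-45) + 1 + z^4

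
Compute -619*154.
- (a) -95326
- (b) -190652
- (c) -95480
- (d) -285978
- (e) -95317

-619 * 154 = -95326
a) -95326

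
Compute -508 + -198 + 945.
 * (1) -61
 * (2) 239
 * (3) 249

First: -508 + -198 = -706
Then: -706 + 945 = 239
2) 239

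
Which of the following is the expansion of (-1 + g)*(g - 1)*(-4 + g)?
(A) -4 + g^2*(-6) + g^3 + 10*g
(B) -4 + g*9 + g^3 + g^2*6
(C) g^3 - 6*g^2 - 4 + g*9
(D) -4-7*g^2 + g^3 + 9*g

Expanding (-1 + g)*(g - 1)*(-4 + g):
= g^3 - 6*g^2 - 4 + g*9
C) g^3 - 6*g^2 - 4 + g*9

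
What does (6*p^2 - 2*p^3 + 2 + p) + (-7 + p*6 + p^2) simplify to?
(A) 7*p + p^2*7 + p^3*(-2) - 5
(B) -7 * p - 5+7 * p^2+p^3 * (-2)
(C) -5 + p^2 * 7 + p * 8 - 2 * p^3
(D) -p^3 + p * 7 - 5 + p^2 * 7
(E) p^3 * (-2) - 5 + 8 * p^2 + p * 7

Adding the polynomials and combining like terms:
(6*p^2 - 2*p^3 + 2 + p) + (-7 + p*6 + p^2)
= 7*p + p^2*7 + p^3*(-2) - 5
A) 7*p + p^2*7 + p^3*(-2) - 5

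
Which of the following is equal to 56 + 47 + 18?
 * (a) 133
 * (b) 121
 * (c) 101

First: 56 + 47 = 103
Then: 103 + 18 = 121
b) 121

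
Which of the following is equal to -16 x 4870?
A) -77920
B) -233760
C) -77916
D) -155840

-16 * 4870 = -77920
A) -77920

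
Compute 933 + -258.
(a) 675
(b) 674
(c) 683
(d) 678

933 + -258 = 675
a) 675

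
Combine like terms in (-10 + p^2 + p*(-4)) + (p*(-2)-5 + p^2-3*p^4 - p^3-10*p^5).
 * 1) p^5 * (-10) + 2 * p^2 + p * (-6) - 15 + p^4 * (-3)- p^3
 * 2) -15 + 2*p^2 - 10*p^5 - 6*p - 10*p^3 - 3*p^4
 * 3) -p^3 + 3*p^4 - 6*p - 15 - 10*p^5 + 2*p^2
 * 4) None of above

Adding the polynomials and combining like terms:
(-10 + p^2 + p*(-4)) + (p*(-2) - 5 + p^2 - 3*p^4 - p^3 - 10*p^5)
= p^5 * (-10) + 2 * p^2 + p * (-6) - 15 + p^4 * (-3)- p^3
1) p^5 * (-10) + 2 * p^2 + p * (-6) - 15 + p^4 * (-3)- p^3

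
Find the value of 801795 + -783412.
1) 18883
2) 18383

801795 + -783412 = 18383
2) 18383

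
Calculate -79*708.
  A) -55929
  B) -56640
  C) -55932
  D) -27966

-79 * 708 = -55932
C) -55932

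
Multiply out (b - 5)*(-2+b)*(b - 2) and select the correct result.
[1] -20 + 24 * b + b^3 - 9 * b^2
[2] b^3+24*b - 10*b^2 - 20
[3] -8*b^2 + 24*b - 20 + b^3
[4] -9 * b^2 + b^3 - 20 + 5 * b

Expanding (b - 5)*(-2+b)*(b - 2):
= -20 + 24 * b + b^3 - 9 * b^2
1) -20 + 24 * b + b^3 - 9 * b^2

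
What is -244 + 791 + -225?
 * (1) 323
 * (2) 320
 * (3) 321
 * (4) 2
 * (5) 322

First: -244 + 791 = 547
Then: 547 + -225 = 322
5) 322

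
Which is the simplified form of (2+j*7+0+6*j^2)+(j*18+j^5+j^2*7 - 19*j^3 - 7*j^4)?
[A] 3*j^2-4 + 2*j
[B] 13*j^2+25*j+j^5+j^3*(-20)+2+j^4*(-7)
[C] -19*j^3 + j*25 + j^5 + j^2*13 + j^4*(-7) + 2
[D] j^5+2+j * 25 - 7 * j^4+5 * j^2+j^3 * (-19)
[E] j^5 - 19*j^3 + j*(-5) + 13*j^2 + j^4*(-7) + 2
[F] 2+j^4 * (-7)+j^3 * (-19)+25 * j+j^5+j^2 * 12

Adding the polynomials and combining like terms:
(2 + j*7 + 0 + 6*j^2) + (j*18 + j^5 + j^2*7 - 19*j^3 - 7*j^4)
= -19*j^3 + j*25 + j^5 + j^2*13 + j^4*(-7) + 2
C) -19*j^3 + j*25 + j^5 + j^2*13 + j^4*(-7) + 2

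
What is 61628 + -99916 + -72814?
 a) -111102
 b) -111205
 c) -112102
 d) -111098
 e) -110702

First: 61628 + -99916 = -38288
Then: -38288 + -72814 = -111102
a) -111102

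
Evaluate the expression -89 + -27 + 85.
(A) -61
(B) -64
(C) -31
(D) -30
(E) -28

First: -89 + -27 = -116
Then: -116 + 85 = -31
C) -31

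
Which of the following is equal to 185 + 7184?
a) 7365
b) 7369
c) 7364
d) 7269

185 + 7184 = 7369
b) 7369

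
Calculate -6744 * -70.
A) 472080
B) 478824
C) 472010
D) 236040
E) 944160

-6744 * -70 = 472080
A) 472080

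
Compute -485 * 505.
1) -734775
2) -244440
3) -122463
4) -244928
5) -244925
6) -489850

-485 * 505 = -244925
5) -244925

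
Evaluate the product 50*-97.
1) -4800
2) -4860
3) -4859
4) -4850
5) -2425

50 * -97 = -4850
4) -4850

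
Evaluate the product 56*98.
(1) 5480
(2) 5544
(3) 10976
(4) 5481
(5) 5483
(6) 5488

56 * 98 = 5488
6) 5488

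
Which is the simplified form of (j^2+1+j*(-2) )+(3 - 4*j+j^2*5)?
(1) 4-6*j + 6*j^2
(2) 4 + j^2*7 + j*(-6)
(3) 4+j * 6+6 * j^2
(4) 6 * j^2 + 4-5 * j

Adding the polynomials and combining like terms:
(j^2 + 1 + j*(-2)) + (3 - 4*j + j^2*5)
= 4-6*j + 6*j^2
1) 4-6*j + 6*j^2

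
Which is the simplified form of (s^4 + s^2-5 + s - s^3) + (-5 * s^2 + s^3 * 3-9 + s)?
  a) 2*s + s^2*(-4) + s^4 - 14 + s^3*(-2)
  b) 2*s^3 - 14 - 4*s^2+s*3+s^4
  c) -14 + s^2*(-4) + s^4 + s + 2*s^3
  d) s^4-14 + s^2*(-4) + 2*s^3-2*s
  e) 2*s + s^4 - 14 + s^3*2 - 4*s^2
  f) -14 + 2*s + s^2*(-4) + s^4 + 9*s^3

Adding the polynomials and combining like terms:
(s^4 + s^2 - 5 + s - s^3) + (-5*s^2 + s^3*3 - 9 + s)
= 2*s + s^4 - 14 + s^3*2 - 4*s^2
e) 2*s + s^4 - 14 + s^3*2 - 4*s^2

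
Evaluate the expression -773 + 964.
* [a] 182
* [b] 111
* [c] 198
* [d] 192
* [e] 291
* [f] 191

-773 + 964 = 191
f) 191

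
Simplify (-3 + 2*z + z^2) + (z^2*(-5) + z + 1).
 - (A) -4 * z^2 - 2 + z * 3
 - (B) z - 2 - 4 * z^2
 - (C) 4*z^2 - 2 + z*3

Adding the polynomials and combining like terms:
(-3 + 2*z + z^2) + (z^2*(-5) + z + 1)
= -4 * z^2 - 2 + z * 3
A) -4 * z^2 - 2 + z * 3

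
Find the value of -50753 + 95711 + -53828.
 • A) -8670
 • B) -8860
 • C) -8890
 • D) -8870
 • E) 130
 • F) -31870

First: -50753 + 95711 = 44958
Then: 44958 + -53828 = -8870
D) -8870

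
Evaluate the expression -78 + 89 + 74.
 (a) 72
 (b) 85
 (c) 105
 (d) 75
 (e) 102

First: -78 + 89 = 11
Then: 11 + 74 = 85
b) 85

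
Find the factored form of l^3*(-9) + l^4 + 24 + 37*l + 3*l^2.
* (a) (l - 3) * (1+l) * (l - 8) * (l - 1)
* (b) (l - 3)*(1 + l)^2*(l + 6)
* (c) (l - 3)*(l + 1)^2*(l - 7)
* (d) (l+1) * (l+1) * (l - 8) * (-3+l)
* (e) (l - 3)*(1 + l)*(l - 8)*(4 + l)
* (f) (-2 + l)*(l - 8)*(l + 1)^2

We need to factor l^3*(-9) + l^4 + 24 + 37*l + 3*l^2.
The factored form is (l+1) * (l+1) * (l - 8) * (-3+l).
d) (l+1) * (l+1) * (l - 8) * (-3+l)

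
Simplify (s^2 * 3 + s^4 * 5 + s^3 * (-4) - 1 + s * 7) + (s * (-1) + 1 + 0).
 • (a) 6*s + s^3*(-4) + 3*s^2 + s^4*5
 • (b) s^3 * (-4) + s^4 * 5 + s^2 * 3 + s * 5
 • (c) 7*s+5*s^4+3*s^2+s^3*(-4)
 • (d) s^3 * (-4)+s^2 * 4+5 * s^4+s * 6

Adding the polynomials and combining like terms:
(s^2*3 + s^4*5 + s^3*(-4) - 1 + s*7) + (s*(-1) + 1 + 0)
= 6*s + s^3*(-4) + 3*s^2 + s^4*5
a) 6*s + s^3*(-4) + 3*s^2 + s^4*5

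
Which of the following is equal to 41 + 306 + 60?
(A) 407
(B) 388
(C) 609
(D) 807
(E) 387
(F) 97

First: 41 + 306 = 347
Then: 347 + 60 = 407
A) 407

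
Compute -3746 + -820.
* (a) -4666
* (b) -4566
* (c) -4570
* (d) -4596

-3746 + -820 = -4566
b) -4566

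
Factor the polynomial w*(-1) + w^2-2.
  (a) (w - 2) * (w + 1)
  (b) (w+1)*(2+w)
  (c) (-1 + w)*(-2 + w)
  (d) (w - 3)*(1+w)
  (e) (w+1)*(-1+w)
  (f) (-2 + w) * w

We need to factor w*(-1) + w^2-2.
The factored form is (w - 2) * (w + 1).
a) (w - 2) * (w + 1)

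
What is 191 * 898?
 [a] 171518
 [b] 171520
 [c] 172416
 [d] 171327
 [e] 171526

191 * 898 = 171518
a) 171518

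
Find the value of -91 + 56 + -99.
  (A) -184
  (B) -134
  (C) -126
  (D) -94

First: -91 + 56 = -35
Then: -35 + -99 = -134
B) -134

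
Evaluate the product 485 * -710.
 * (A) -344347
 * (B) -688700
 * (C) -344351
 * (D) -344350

485 * -710 = -344350
D) -344350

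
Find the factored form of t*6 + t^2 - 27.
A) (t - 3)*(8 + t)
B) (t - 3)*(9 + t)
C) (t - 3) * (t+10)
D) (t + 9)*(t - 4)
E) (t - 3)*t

We need to factor t*6 + t^2 - 27.
The factored form is (t - 3)*(9 + t).
B) (t - 3)*(9 + t)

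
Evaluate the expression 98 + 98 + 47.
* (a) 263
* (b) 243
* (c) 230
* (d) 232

First: 98 + 98 = 196
Then: 196 + 47 = 243
b) 243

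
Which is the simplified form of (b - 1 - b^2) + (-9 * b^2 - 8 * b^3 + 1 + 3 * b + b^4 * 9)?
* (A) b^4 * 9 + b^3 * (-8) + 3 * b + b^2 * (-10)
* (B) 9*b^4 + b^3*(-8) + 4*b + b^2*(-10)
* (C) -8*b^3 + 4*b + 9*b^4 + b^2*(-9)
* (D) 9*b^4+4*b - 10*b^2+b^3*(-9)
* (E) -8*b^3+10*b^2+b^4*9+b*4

Adding the polynomials and combining like terms:
(b - 1 - b^2) + (-9*b^2 - 8*b^3 + 1 + 3*b + b^4*9)
= 9*b^4 + b^3*(-8) + 4*b + b^2*(-10)
B) 9*b^4 + b^3*(-8) + 4*b + b^2*(-10)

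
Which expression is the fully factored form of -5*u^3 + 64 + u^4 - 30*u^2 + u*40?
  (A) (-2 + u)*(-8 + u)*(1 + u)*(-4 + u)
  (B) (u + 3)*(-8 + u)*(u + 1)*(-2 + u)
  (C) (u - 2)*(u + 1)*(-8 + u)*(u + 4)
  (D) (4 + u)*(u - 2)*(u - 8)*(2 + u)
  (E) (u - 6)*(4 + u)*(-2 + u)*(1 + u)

We need to factor -5*u^3 + 64 + u^4 - 30*u^2 + u*40.
The factored form is (u - 2)*(u + 1)*(-8 + u)*(u + 4).
C) (u - 2)*(u + 1)*(-8 + u)*(u + 4)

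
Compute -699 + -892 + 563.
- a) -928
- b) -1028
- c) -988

First: -699 + -892 = -1591
Then: -1591 + 563 = -1028
b) -1028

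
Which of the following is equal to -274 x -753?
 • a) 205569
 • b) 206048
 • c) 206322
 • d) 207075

-274 * -753 = 206322
c) 206322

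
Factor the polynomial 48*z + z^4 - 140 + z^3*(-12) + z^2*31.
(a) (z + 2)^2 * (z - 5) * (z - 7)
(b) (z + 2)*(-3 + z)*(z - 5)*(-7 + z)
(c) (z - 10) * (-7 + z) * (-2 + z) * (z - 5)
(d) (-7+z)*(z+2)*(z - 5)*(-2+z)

We need to factor 48*z + z^4 - 140 + z^3*(-12) + z^2*31.
The factored form is (-7+z)*(z+2)*(z - 5)*(-2+z).
d) (-7+z)*(z+2)*(z - 5)*(-2+z)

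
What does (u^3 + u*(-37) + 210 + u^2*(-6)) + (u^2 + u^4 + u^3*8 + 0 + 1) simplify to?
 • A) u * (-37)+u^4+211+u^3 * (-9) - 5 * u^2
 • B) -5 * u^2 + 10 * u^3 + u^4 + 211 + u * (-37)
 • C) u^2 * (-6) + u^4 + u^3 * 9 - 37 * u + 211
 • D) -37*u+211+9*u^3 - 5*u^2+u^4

Adding the polynomials and combining like terms:
(u^3 + u*(-37) + 210 + u^2*(-6)) + (u^2 + u^4 + u^3*8 + 0 + 1)
= -37*u+211+9*u^3 - 5*u^2+u^4
D) -37*u+211+9*u^3 - 5*u^2+u^4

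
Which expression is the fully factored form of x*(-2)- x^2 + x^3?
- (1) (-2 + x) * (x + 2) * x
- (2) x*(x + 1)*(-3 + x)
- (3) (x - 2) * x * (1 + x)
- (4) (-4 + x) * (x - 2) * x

We need to factor x*(-2)- x^2 + x^3.
The factored form is (x - 2) * x * (1 + x).
3) (x - 2) * x * (1 + x)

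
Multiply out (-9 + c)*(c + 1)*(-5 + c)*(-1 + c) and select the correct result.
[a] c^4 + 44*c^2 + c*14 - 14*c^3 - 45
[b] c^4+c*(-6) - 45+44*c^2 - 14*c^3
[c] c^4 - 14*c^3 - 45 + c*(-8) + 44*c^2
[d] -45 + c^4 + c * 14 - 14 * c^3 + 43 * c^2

Expanding (-9 + c)*(c + 1)*(-5 + c)*(-1 + c):
= c^4 + 44*c^2 + c*14 - 14*c^3 - 45
a) c^4 + 44*c^2 + c*14 - 14*c^3 - 45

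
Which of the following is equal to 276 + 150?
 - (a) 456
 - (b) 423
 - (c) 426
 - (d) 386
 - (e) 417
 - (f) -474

276 + 150 = 426
c) 426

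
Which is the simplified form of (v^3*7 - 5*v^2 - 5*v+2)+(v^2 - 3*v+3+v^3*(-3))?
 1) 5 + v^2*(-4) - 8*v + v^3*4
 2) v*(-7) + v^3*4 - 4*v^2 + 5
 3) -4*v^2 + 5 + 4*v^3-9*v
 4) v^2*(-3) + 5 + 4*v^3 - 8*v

Adding the polynomials and combining like terms:
(v^3*7 - 5*v^2 - 5*v + 2) + (v^2 - 3*v + 3 + v^3*(-3))
= 5 + v^2*(-4) - 8*v + v^3*4
1) 5 + v^2*(-4) - 8*v + v^3*4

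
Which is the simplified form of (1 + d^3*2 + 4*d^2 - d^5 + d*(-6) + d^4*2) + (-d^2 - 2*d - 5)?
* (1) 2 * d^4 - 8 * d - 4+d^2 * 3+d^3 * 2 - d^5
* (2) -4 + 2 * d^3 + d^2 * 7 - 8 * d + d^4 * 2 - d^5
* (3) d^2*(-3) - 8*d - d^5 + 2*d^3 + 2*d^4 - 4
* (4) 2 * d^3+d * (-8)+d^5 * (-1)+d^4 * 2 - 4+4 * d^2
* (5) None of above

Adding the polynomials and combining like terms:
(1 + d^3*2 + 4*d^2 - d^5 + d*(-6) + d^4*2) + (-d^2 - 2*d - 5)
= 2 * d^4 - 8 * d - 4+d^2 * 3+d^3 * 2 - d^5
1) 2 * d^4 - 8 * d - 4+d^2 * 3+d^3 * 2 - d^5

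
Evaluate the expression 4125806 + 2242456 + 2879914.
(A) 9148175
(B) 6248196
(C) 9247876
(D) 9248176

First: 4125806 + 2242456 = 6368262
Then: 6368262 + 2879914 = 9248176
D) 9248176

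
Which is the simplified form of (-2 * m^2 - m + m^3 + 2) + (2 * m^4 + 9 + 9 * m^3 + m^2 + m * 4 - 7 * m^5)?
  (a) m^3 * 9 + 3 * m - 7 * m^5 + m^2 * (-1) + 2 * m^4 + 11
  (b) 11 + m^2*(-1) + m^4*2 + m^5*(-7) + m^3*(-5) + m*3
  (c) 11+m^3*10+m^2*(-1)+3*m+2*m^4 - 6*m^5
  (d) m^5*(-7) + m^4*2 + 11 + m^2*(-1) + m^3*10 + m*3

Adding the polynomials and combining like terms:
(-2*m^2 - m + m^3 + 2) + (2*m^4 + 9 + 9*m^3 + m^2 + m*4 - 7*m^5)
= m^5*(-7) + m^4*2 + 11 + m^2*(-1) + m^3*10 + m*3
d) m^5*(-7) + m^4*2 + 11 + m^2*(-1) + m^3*10 + m*3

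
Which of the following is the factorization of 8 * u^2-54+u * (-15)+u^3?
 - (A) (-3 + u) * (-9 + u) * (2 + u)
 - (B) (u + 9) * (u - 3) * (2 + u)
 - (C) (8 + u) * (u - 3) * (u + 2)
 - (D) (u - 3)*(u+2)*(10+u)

We need to factor 8 * u^2-54+u * (-15)+u^3.
The factored form is (u + 9) * (u - 3) * (2 + u).
B) (u + 9) * (u - 3) * (2 + u)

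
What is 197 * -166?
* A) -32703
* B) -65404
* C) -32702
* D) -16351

197 * -166 = -32702
C) -32702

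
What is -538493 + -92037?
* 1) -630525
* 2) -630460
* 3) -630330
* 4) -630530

-538493 + -92037 = -630530
4) -630530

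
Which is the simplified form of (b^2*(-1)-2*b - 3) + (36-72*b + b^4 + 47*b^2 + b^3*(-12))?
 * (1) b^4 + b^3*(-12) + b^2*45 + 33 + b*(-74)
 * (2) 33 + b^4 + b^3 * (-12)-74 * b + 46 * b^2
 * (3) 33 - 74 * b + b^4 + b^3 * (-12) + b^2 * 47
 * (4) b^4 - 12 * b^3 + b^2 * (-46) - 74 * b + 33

Adding the polynomials and combining like terms:
(b^2*(-1) - 2*b - 3) + (36 - 72*b + b^4 + 47*b^2 + b^3*(-12))
= 33 + b^4 + b^3 * (-12)-74 * b + 46 * b^2
2) 33 + b^4 + b^3 * (-12)-74 * b + 46 * b^2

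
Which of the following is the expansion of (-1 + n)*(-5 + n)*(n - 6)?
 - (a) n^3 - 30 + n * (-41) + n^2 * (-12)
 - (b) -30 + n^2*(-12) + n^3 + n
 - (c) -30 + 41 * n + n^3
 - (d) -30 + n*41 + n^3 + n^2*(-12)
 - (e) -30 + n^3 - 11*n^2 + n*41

Expanding (-1 + n)*(-5 + n)*(n - 6):
= -30 + n*41 + n^3 + n^2*(-12)
d) -30 + n*41 + n^3 + n^2*(-12)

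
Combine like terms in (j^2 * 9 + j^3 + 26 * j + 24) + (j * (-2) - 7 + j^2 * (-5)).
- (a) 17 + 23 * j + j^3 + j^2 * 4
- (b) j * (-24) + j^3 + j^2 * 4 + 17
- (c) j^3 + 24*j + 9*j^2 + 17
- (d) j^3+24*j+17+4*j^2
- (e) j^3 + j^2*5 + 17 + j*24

Adding the polynomials and combining like terms:
(j^2*9 + j^3 + 26*j + 24) + (j*(-2) - 7 + j^2*(-5))
= j^3+24*j+17+4*j^2
d) j^3+24*j+17+4*j^2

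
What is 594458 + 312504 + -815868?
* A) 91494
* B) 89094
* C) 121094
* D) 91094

First: 594458 + 312504 = 906962
Then: 906962 + -815868 = 91094
D) 91094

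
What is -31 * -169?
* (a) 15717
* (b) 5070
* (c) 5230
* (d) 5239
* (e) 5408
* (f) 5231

-31 * -169 = 5239
d) 5239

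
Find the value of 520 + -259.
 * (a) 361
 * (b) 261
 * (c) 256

520 + -259 = 261
b) 261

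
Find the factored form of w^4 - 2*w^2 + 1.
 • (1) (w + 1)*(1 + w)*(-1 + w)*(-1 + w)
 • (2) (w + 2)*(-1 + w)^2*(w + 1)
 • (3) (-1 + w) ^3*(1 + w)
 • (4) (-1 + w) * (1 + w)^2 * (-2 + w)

We need to factor w^4 - 2*w^2 + 1.
The factored form is (w + 1)*(1 + w)*(-1 + w)*(-1 + w).
1) (w + 1)*(1 + w)*(-1 + w)*(-1 + w)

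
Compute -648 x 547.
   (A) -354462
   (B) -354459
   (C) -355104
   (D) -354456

-648 * 547 = -354456
D) -354456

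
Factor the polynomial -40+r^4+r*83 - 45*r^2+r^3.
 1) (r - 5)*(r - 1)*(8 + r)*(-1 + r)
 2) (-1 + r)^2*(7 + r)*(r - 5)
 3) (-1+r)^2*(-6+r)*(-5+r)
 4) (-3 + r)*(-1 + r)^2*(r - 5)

We need to factor -40+r^4+r*83 - 45*r^2+r^3.
The factored form is (r - 5)*(r - 1)*(8 + r)*(-1 + r).
1) (r - 5)*(r - 1)*(8 + r)*(-1 + r)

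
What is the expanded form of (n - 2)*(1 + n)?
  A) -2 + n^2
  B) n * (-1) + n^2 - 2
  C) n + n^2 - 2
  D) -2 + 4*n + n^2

Expanding (n - 2)*(1 + n):
= n * (-1) + n^2 - 2
B) n * (-1) + n^2 - 2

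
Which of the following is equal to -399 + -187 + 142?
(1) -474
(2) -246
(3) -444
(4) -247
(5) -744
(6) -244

First: -399 + -187 = -586
Then: -586 + 142 = -444
3) -444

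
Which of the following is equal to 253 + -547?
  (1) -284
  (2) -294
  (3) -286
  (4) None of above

253 + -547 = -294
2) -294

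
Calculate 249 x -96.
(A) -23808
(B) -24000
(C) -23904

249 * -96 = -23904
C) -23904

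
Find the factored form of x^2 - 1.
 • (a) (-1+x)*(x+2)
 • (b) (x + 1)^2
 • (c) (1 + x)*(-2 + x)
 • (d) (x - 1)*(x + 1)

We need to factor x^2 - 1.
The factored form is (x - 1)*(x + 1).
d) (x - 1)*(x + 1)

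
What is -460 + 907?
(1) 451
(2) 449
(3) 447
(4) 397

-460 + 907 = 447
3) 447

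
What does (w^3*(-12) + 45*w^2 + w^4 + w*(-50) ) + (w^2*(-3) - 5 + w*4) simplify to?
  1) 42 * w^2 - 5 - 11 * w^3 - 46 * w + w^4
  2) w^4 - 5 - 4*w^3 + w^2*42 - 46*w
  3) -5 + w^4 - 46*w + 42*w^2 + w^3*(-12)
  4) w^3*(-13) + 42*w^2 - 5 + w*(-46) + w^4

Adding the polynomials and combining like terms:
(w^3*(-12) + 45*w^2 + w^4 + w*(-50)) + (w^2*(-3) - 5 + w*4)
= -5 + w^4 - 46*w + 42*w^2 + w^3*(-12)
3) -5 + w^4 - 46*w + 42*w^2 + w^3*(-12)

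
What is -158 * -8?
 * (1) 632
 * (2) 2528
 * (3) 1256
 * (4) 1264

-158 * -8 = 1264
4) 1264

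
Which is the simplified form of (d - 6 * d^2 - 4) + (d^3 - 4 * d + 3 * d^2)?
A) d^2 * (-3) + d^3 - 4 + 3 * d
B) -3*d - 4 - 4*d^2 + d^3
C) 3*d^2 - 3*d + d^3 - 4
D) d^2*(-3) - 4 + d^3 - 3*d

Adding the polynomials and combining like terms:
(d - 6*d^2 - 4) + (d^3 - 4*d + 3*d^2)
= d^2*(-3) - 4 + d^3 - 3*d
D) d^2*(-3) - 4 + d^3 - 3*d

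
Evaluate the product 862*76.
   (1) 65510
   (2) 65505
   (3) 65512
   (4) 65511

862 * 76 = 65512
3) 65512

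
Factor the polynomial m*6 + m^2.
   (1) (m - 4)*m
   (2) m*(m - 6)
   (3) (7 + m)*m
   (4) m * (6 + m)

We need to factor m*6 + m^2.
The factored form is m * (6 + m).
4) m * (6 + m)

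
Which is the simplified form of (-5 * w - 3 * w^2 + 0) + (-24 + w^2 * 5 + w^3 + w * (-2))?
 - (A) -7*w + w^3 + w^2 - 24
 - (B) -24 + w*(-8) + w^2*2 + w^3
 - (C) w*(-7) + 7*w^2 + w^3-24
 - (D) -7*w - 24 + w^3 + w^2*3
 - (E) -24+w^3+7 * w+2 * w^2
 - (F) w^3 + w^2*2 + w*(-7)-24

Adding the polynomials and combining like terms:
(-5*w - 3*w^2 + 0) + (-24 + w^2*5 + w^3 + w*(-2))
= w^3 + w^2*2 + w*(-7)-24
F) w^3 + w^2*2 + w*(-7)-24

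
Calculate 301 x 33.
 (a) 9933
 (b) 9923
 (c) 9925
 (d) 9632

301 * 33 = 9933
a) 9933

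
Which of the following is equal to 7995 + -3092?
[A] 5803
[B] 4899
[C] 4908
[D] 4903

7995 + -3092 = 4903
D) 4903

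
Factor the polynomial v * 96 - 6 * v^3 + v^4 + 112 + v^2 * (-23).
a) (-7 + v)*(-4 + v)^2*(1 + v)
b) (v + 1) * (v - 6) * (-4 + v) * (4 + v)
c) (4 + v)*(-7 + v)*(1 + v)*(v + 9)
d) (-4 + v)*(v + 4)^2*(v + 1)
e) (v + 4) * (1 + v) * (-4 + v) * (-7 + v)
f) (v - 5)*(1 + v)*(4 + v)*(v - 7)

We need to factor v * 96 - 6 * v^3 + v^4 + 112 + v^2 * (-23).
The factored form is (v + 4) * (1 + v) * (-4 + v) * (-7 + v).
e) (v + 4) * (1 + v) * (-4 + v) * (-7 + v)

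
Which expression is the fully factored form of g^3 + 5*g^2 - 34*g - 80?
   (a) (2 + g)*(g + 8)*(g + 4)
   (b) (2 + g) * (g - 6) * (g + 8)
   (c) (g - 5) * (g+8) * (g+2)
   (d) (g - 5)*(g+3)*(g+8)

We need to factor g^3 + 5*g^2 - 34*g - 80.
The factored form is (g - 5) * (g+8) * (g+2).
c) (g - 5) * (g+8) * (g+2)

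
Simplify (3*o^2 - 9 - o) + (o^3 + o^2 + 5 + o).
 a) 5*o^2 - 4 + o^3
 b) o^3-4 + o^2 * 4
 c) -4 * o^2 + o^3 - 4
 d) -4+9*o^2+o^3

Adding the polynomials and combining like terms:
(3*o^2 - 9 - o) + (o^3 + o^2 + 5 + o)
= o^3-4 + o^2 * 4
b) o^3-4 + o^2 * 4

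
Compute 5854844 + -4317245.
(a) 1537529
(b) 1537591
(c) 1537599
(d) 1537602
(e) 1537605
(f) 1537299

5854844 + -4317245 = 1537599
c) 1537599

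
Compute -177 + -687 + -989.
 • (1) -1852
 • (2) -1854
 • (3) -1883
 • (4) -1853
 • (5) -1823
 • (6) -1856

First: -177 + -687 = -864
Then: -864 + -989 = -1853
4) -1853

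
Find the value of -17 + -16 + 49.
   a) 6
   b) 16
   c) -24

First: -17 + -16 = -33
Then: -33 + 49 = 16
b) 16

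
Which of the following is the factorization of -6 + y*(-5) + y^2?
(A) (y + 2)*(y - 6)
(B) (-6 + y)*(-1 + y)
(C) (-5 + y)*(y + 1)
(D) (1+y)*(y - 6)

We need to factor -6 + y*(-5) + y^2.
The factored form is (1+y)*(y - 6).
D) (1+y)*(y - 6)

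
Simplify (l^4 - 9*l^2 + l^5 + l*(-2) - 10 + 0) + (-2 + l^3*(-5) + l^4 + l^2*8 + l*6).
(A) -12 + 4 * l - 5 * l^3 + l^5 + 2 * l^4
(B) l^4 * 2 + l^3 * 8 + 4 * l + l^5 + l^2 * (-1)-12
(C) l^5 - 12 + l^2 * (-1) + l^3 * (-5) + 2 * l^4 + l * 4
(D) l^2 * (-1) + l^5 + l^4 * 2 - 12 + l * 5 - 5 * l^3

Adding the polynomials and combining like terms:
(l^4 - 9*l^2 + l^5 + l*(-2) - 10 + 0) + (-2 + l^3*(-5) + l^4 + l^2*8 + l*6)
= l^5 - 12 + l^2 * (-1) + l^3 * (-5) + 2 * l^4 + l * 4
C) l^5 - 12 + l^2 * (-1) + l^3 * (-5) + 2 * l^4 + l * 4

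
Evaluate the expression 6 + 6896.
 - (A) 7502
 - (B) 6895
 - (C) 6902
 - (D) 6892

6 + 6896 = 6902
C) 6902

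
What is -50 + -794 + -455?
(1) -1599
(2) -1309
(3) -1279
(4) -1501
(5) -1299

First: -50 + -794 = -844
Then: -844 + -455 = -1299
5) -1299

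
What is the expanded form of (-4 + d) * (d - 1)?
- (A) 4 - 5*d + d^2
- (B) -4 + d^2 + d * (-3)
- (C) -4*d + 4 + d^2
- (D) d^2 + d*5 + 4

Expanding (-4 + d) * (d - 1):
= 4 - 5*d + d^2
A) 4 - 5*d + d^2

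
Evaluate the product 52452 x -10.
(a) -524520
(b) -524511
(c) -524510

52452 * -10 = -524520
a) -524520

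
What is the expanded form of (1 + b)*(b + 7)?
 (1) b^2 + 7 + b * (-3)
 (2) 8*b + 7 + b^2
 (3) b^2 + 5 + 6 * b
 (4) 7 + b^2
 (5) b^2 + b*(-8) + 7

Expanding (1 + b)*(b + 7):
= 8*b + 7 + b^2
2) 8*b + 7 + b^2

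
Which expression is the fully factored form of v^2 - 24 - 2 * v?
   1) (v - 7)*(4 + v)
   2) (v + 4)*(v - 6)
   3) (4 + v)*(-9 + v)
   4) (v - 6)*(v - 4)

We need to factor v^2 - 24 - 2 * v.
The factored form is (v + 4)*(v - 6).
2) (v + 4)*(v - 6)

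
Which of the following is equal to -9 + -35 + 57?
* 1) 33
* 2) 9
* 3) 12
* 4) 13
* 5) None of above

First: -9 + -35 = -44
Then: -44 + 57 = 13
4) 13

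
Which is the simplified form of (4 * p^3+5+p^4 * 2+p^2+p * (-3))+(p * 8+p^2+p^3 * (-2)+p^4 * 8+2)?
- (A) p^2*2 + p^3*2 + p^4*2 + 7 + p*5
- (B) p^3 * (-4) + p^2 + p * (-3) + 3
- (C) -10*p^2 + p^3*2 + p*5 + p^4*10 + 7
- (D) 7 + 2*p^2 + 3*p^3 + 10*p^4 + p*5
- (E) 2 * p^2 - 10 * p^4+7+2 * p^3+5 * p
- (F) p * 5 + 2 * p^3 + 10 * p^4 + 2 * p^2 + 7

Adding the polynomials and combining like terms:
(4*p^3 + 5 + p^4*2 + p^2 + p*(-3)) + (p*8 + p^2 + p^3*(-2) + p^4*8 + 2)
= p * 5 + 2 * p^3 + 10 * p^4 + 2 * p^2 + 7
F) p * 5 + 2 * p^3 + 10 * p^4 + 2 * p^2 + 7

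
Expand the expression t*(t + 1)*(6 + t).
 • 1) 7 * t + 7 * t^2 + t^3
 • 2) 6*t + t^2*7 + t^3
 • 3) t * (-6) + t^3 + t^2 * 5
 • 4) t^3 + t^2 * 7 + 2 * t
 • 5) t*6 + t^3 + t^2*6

Expanding t*(t + 1)*(6 + t):
= 6*t + t^2*7 + t^3
2) 6*t + t^2*7 + t^3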